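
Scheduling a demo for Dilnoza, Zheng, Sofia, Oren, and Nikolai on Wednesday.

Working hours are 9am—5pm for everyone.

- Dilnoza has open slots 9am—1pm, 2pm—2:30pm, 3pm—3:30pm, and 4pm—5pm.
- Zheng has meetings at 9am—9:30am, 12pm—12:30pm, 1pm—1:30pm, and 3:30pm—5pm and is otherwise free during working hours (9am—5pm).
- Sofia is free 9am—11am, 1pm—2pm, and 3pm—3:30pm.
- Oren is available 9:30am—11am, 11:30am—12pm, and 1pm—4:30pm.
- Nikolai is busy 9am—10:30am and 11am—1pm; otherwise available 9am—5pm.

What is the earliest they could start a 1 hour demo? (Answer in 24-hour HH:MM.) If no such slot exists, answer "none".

none

Zheng free within 09:00–17:00: 09:30–12:00, 12:30–13:00, 13:30–15:30.
Nikolai free within 09:00–17:00: 10:30–11:00, 13:00–17:00.
Dilnoza ∩ Zheng: 09:30–12:00, 12:30–13:00, 14:00–14:30, 15:00–15:30.
Dilnoza ∩ Zheng ∩ Sofia: 09:30–11:00, 15:00–15:30.
Dilnoza ∩ Zheng ∩ Sofia ∩ Oren: 09:30–11:00, 15:00–15:30.
Dilnoza ∩ Zheng ∩ Sofia ∩ Oren ∩ Nikolai: 10:30–11:00, 15:00–15:30.
Windows ≥ 60 min: (none).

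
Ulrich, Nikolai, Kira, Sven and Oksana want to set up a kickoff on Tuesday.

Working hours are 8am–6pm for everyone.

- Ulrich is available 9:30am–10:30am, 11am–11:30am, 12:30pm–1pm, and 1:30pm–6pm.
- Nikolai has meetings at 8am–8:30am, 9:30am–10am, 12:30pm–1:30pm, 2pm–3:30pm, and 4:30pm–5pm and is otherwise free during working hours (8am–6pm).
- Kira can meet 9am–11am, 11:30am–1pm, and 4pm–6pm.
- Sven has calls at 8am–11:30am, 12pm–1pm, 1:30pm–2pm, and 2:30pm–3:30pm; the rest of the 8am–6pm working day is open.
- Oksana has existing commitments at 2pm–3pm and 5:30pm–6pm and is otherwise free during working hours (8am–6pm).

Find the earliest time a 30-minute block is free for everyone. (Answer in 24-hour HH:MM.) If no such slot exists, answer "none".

Nikolai free within 08:00–18:00: 08:30–09:30, 10:00–12:30, 13:30–14:00, 15:30–16:30, 17:00–18:00.
Sven free within 08:00–18:00: 11:30–12:00, 13:00–13:30, 14:00–14:30, 15:30–18:00.
Oksana free within 08:00–18:00: 08:00–14:00, 15:00–17:30.
Ulrich ∩ Nikolai: 10:00–10:30, 11:00–11:30, 13:30–14:00, 15:30–16:30, 17:00–18:00.
Ulrich ∩ Nikolai ∩ Kira: 10:00–10:30, 16:00–16:30, 17:00–18:00.
Ulrich ∩ Nikolai ∩ Kira ∩ Sven: 16:00–16:30, 17:00–18:00.
Ulrich ∩ Nikolai ∩ Kira ∩ Sven ∩ Oksana: 16:00–16:30, 17:00–17:30.
Windows ≥ 30 min: 16:00–16:30, 17:00–17:30.
Earliest such window starts at 16:00.

16:00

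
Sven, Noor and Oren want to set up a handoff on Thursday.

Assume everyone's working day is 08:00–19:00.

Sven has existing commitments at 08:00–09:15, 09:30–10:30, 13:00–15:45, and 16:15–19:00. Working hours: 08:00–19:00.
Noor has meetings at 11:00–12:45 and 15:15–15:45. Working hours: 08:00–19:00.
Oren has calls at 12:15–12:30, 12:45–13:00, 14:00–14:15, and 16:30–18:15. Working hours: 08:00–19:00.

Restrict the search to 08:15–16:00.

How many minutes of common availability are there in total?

Sven free within 08:00–19:00: 09:15–09:30, 10:30–13:00, 15:45–16:15.
Noor free within 08:00–19:00: 08:00–11:00, 12:45–15:15, 15:45–19:00.
Oren free within 08:00–19:00: 08:00–12:15, 12:30–12:45, 13:00–14:00, 14:15–16:30, 18:15–19:00.
Sven ∩ Noor: 09:15–09:30, 10:30–11:00, 12:45–13:00, 15:45–16:15.
Sven ∩ Noor ∩ Oren: 09:15–09:30, 10:30–11:00, 15:45–16:15.
Restricted to 08:15–16:00: 09:15–09:30, 10:30–11:00, 15:45–16:00.
Total common minutes: 15 + 30 + 15 = 60.

60 minutes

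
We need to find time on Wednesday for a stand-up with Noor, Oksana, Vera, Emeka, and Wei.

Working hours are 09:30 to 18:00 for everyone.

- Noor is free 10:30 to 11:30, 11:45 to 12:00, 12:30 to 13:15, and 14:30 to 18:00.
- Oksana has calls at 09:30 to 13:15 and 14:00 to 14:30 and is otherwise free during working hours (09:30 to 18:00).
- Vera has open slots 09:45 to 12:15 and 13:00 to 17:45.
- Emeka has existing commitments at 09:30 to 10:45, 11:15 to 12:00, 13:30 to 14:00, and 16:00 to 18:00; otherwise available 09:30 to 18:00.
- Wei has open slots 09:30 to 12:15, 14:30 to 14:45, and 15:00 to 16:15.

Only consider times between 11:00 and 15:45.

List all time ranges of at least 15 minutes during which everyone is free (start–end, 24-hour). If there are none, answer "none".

14:30–14:45, 15:00–15:45

Oksana free within 09:30–18:00: 13:15–14:00, 14:30–18:00.
Emeka free within 09:30–18:00: 10:45–11:15, 12:00–13:30, 14:00–16:00.
Noor ∩ Oksana: 14:30–18:00.
Noor ∩ Oksana ∩ Vera: 14:30–17:45.
Noor ∩ Oksana ∩ Vera ∩ Emeka: 14:30–16:00.
Noor ∩ Oksana ∩ Vera ∩ Emeka ∩ Wei: 14:30–14:45, 15:00–16:00.
Restricted to 11:00–15:45: 14:30–14:45, 15:00–15:45.
Windows ≥ 15 min: 14:30–14:45, 15:00–15:45.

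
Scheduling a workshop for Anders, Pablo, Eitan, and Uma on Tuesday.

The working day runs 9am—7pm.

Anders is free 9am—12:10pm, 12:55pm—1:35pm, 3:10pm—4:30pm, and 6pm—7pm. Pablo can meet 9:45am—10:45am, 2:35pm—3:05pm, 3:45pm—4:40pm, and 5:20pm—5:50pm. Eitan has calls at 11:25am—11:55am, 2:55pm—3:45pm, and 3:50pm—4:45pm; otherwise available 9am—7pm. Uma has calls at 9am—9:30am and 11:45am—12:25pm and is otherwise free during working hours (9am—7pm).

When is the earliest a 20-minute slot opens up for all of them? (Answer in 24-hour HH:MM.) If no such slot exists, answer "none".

09:45

Eitan free within 09:00–19:00: 09:00–11:25, 11:55–14:55, 15:45–15:50, 16:45–19:00.
Uma free within 09:00–19:00: 09:30–11:45, 12:25–19:00.
Anders ∩ Pablo: 09:45–10:45, 15:45–16:30.
Anders ∩ Pablo ∩ Eitan: 09:45–10:45, 15:45–15:50.
Anders ∩ Pablo ∩ Eitan ∩ Uma: 09:45–10:45, 15:45–15:50.
Windows ≥ 20 min: 09:45–10:45.
Earliest such window starts at 09:45.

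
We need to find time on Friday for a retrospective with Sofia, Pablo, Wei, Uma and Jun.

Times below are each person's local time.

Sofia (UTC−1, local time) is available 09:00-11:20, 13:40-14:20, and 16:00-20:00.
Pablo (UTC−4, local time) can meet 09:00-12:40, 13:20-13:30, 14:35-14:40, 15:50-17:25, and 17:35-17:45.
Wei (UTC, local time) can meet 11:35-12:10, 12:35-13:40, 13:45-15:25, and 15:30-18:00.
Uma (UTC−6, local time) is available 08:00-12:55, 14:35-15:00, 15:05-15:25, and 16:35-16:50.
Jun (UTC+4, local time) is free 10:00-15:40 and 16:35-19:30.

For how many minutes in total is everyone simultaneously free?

Sofia → UTC: 10:00–12:20, 14:40–15:20, 17:00–21:00.
Pablo → UTC: 13:00–16:40, 17:20–17:30, 18:35–18:40, 19:50–21:25, 21:35–21:45.
Wei → UTC: 11:35–12:10, 12:35–13:40, 13:45–15:25, 15:30–18:00.
Uma → UTC: 14:00–18:55, 20:35–21:00, 21:05–21:25, 22:35–22:50.
Jun → UTC: 06:00–11:40, 12:35–15:30.
Sofia ∩ Pablo: 14:40–15:20, 17:20–17:30, 18:35–18:40, 19:50–21:00.
Sofia ∩ Pablo ∩ Wei: 14:40–15:20, 17:20–17:30.
Sofia ∩ Pablo ∩ Wei ∩ Uma: 14:40–15:20, 17:20–17:30.
Sofia ∩ Pablo ∩ Wei ∩ Uma ∩ Jun: 14:40–15:20.
Total common minutes: 40.

40 minutes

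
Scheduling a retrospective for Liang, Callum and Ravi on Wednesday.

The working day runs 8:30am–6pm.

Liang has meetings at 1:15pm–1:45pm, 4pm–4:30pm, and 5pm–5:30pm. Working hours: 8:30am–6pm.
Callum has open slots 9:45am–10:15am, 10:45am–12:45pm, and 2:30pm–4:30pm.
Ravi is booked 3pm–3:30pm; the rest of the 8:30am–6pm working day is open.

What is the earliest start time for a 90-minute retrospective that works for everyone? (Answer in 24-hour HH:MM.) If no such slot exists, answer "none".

10:45

Liang free within 08:30–18:00: 08:30–13:15, 13:45–16:00, 16:30–17:00, 17:30–18:00.
Ravi free within 08:30–18:00: 08:30–15:00, 15:30–18:00.
Liang ∩ Callum: 09:45–10:15, 10:45–12:45, 14:30–16:00.
Liang ∩ Callum ∩ Ravi: 09:45–10:15, 10:45–12:45, 14:30–15:00, 15:30–16:00.
Windows ≥ 90 min: 10:45–12:45.
Earliest such window starts at 10:45.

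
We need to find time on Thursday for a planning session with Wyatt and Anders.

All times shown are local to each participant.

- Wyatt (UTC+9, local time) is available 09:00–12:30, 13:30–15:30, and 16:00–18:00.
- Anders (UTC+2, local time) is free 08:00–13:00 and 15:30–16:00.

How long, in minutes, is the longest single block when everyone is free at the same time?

Wyatt → UTC: 00:00–03:30, 04:30–06:30, 07:00–09:00.
Anders → UTC: 06:00–11:00, 13:30–14:00.
Wyatt ∩ Anders: 06:00–06:30, 07:00–09:00.
Common window lengths: 30, 120 min; longest is 120.

120 minutes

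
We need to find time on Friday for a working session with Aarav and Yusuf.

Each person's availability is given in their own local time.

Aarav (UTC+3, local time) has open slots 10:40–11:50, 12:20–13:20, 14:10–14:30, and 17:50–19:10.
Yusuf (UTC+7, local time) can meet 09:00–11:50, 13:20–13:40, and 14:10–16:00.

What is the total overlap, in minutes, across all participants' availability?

Aarav → UTC: 07:40–08:50, 09:20–10:20, 11:10–11:30, 14:50–16:10.
Yusuf → UTC: 02:00–04:50, 06:20–06:40, 07:10–09:00.
Aarav ∩ Yusuf: 07:40–08:50.
Total common minutes: 70.

70 minutes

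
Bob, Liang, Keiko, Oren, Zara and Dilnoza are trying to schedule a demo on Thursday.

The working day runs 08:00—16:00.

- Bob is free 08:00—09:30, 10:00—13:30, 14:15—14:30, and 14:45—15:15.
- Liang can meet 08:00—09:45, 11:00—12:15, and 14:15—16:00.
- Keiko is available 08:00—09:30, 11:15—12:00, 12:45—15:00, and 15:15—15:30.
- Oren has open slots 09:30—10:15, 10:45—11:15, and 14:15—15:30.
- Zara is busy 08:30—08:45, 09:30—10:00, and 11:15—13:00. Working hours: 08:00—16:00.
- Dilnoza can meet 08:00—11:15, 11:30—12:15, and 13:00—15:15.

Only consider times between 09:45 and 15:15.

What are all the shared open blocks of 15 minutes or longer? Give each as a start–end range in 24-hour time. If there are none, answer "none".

14:15–14:30, 14:45–15:00

Zara free within 08:00–16:00: 08:00–08:30, 08:45–09:30, 10:00–11:15, 13:00–16:00.
Bob ∩ Liang: 08:00–09:30, 11:00–12:15, 14:15–14:30, 14:45–15:15.
Bob ∩ Liang ∩ Keiko: 08:00–09:30, 11:15–12:00, 14:15–14:30, 14:45–15:00.
Bob ∩ Liang ∩ Keiko ∩ Oren: 14:15–14:30, 14:45–15:00.
Bob ∩ Liang ∩ Keiko ∩ Oren ∩ Zara: 14:15–14:30, 14:45–15:00.
Bob ∩ Liang ∩ Keiko ∩ Oren ∩ Zara ∩ Dilnoza: 14:15–14:30, 14:45–15:00.
Restricted to 09:45–15:15: 14:15–14:30, 14:45–15:00.
Windows ≥ 15 min: 14:15–14:30, 14:45–15:00.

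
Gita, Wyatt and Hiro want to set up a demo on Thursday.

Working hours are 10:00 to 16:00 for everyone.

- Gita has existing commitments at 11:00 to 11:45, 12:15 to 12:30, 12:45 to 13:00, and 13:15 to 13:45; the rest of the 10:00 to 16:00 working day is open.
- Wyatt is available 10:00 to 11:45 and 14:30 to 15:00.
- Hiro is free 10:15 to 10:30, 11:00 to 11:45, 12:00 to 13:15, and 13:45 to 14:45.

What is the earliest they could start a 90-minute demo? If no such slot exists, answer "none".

Gita free within 10:00–16:00: 10:00–11:00, 11:45–12:15, 12:30–12:45, 13:00–13:15, 13:45–16:00.
Gita ∩ Wyatt: 10:00–11:00, 14:30–15:00.
Gita ∩ Wyatt ∩ Hiro: 10:15–10:30, 14:30–14:45.
Windows ≥ 90 min: (none).

none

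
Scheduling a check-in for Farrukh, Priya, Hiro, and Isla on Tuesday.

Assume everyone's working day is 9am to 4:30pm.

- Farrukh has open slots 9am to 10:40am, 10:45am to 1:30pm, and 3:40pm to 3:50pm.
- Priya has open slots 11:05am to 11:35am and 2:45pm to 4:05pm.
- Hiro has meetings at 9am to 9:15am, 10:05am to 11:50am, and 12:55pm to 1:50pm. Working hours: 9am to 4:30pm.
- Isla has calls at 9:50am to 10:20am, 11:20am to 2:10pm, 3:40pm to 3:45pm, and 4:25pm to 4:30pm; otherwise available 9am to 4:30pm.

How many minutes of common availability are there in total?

Hiro free within 09:00–16:30: 09:15–10:05, 11:50–12:55, 13:50–16:30.
Isla free within 09:00–16:30: 09:00–09:50, 10:20–11:20, 14:10–15:40, 15:45–16:25.
Farrukh ∩ Priya: 11:05–11:35, 15:40–15:50.
Farrukh ∩ Priya ∩ Hiro: 15:40–15:50.
Farrukh ∩ Priya ∩ Hiro ∩ Isla: 15:45–15:50.
Total common minutes: 5.

5 minutes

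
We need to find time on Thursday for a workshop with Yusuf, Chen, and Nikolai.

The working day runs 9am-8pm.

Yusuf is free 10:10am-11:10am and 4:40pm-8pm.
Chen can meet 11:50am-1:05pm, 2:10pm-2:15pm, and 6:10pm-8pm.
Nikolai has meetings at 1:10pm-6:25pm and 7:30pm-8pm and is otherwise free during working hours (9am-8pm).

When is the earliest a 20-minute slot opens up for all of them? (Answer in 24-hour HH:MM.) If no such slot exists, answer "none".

Nikolai free within 09:00–20:00: 09:00–13:10, 18:25–19:30.
Yusuf ∩ Chen: 18:10–20:00.
Yusuf ∩ Chen ∩ Nikolai: 18:25–19:30.
Windows ≥ 20 min: 18:25–19:30.
Earliest such window starts at 18:25.

18:25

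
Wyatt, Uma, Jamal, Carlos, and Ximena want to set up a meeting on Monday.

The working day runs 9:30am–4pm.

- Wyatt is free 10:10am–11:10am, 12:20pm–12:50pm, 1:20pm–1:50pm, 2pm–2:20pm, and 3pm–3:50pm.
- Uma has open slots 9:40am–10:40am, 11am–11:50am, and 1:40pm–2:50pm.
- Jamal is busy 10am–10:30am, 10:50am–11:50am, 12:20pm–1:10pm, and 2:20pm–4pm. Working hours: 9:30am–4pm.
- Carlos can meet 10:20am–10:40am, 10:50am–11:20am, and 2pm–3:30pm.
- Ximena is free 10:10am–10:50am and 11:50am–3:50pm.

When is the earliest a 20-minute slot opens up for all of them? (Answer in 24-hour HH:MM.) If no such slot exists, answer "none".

Jamal free within 09:30–16:00: 09:30–10:00, 10:30–10:50, 11:50–12:20, 13:10–14:20.
Wyatt ∩ Uma: 10:10–10:40, 11:00–11:10, 13:40–13:50, 14:00–14:20.
Wyatt ∩ Uma ∩ Jamal: 10:30–10:40, 13:40–13:50, 14:00–14:20.
Wyatt ∩ Uma ∩ Jamal ∩ Carlos: 10:30–10:40, 14:00–14:20.
Wyatt ∩ Uma ∩ Jamal ∩ Carlos ∩ Ximena: 10:30–10:40, 14:00–14:20.
Windows ≥ 20 min: 14:00–14:20.
Earliest such window starts at 14:00.

14:00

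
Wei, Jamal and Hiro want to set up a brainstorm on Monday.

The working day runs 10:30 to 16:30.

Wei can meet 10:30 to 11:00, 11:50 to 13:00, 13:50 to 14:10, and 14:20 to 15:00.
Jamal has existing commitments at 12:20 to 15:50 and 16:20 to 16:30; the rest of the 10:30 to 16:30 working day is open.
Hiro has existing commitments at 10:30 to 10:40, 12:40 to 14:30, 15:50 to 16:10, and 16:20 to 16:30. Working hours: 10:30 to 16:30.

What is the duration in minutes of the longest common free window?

30 minutes

Jamal free within 10:30–16:30: 10:30–12:20, 15:50–16:20.
Hiro free within 10:30–16:30: 10:40–12:40, 14:30–15:50, 16:10–16:20.
Wei ∩ Jamal: 10:30–11:00, 11:50–12:20.
Wei ∩ Jamal ∩ Hiro: 10:40–11:00, 11:50–12:20.
Common window lengths: 20, 30 min; longest is 30.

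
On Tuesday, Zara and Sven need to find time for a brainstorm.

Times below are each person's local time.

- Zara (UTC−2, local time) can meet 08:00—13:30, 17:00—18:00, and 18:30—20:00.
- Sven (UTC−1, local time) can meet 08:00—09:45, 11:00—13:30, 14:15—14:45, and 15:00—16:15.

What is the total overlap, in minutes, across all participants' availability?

210 minutes

Zara → UTC: 10:00–15:30, 19:00–20:00, 20:30–22:00.
Sven → UTC: 09:00–10:45, 12:00–14:30, 15:15–15:45, 16:00–17:15.
Zara ∩ Sven: 10:00–10:45, 12:00–14:30, 15:15–15:30.
Total common minutes: 45 + 150 + 15 = 210.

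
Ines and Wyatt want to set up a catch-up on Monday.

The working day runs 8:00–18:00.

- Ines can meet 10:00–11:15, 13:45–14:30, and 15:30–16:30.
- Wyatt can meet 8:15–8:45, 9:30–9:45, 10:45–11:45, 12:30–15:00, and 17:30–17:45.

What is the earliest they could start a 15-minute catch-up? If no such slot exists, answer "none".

10:45

Ines ∩ Wyatt: 10:45–11:15, 13:45–14:30.
Windows ≥ 15 min: 10:45–11:15, 13:45–14:30.
Earliest such window starts at 10:45.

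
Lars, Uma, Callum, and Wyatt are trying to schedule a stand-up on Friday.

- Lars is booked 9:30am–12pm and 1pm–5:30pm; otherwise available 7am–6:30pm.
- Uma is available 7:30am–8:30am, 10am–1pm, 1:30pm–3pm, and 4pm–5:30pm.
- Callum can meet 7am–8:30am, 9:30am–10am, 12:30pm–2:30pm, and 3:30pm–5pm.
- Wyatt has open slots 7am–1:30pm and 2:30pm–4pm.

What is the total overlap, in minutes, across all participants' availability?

90 minutes

Lars free within 07:00–18:30: 07:00–09:30, 12:00–13:00, 17:30–18:30.
Lars ∩ Uma: 07:30–08:30, 12:00–13:00.
Lars ∩ Uma ∩ Callum: 07:30–08:30, 12:30–13:00.
Lars ∩ Uma ∩ Callum ∩ Wyatt: 07:30–08:30, 12:30–13:00.
Total common minutes: 60 + 30 = 90.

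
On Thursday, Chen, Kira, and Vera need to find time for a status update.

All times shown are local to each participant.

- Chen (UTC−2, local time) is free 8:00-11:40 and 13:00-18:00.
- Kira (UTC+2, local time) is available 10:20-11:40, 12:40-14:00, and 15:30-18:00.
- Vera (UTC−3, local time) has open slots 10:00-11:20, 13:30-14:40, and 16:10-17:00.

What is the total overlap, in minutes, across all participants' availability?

10 minutes

Chen → UTC: 10:00–13:40, 15:00–20:00.
Kira → UTC: 08:20–09:40, 10:40–12:00, 13:30–16:00.
Vera → UTC: 13:00–14:20, 16:30–17:40, 19:10–20:00.
Chen ∩ Kira: 10:40–12:00, 13:30–13:40, 15:00–16:00.
Chen ∩ Kira ∩ Vera: 13:30–13:40.
Total common minutes: 10.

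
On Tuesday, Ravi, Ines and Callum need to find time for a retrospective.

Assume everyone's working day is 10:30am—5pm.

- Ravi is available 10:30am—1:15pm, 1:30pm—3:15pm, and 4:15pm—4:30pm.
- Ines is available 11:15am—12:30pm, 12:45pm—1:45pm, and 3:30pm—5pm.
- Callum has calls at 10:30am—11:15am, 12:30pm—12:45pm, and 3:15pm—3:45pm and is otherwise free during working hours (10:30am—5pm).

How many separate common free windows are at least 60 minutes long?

1

Callum free within 10:30–17:00: 11:15–12:30, 12:45–15:15, 15:45–17:00.
Ravi ∩ Ines: 11:15–12:30, 12:45–13:15, 13:30–13:45, 16:15–16:30.
Ravi ∩ Ines ∩ Callum: 11:15–12:30, 12:45–13:15, 13:30–13:45, 16:15–16:30.
Windows ≥ 60 min: 11:15–12:30.
That's 1 window.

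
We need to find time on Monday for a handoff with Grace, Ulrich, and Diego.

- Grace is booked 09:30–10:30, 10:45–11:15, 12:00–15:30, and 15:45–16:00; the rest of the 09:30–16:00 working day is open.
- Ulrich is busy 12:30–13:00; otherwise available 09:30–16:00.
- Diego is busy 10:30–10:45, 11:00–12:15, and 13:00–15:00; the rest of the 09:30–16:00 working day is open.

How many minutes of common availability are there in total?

15 minutes

Grace free within 09:30–16:00: 10:30–10:45, 11:15–12:00, 15:30–15:45.
Ulrich free within 09:30–16:00: 09:30–12:30, 13:00–16:00.
Diego free within 09:30–16:00: 09:30–10:30, 10:45–11:00, 12:15–13:00, 15:00–16:00.
Grace ∩ Ulrich: 10:30–10:45, 11:15–12:00, 15:30–15:45.
Grace ∩ Ulrich ∩ Diego: 15:30–15:45.
Total common minutes: 15.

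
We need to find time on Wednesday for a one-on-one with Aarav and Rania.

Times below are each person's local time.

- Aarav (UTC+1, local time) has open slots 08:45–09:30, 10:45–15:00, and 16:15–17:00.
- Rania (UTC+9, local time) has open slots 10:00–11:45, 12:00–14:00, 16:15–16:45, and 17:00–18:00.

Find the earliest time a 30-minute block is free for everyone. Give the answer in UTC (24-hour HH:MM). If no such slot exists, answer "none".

Aarav → UTC: 07:45–08:30, 09:45–14:00, 15:15–16:00.
Rania → UTC: 01:00–02:45, 03:00–05:00, 07:15–07:45, 08:00–09:00.
Aarav ∩ Rania: 08:00–08:30.
Windows ≥ 30 min: 08:00–08:30.
Earliest such window starts at 08:00.

08:00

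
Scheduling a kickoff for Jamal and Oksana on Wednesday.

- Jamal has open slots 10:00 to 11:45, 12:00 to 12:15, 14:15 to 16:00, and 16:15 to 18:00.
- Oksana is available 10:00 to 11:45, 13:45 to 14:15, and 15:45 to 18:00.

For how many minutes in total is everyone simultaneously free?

Jamal ∩ Oksana: 10:00–11:45, 15:45–16:00, 16:15–18:00.
Total common minutes: 105 + 15 + 105 = 225.

225 minutes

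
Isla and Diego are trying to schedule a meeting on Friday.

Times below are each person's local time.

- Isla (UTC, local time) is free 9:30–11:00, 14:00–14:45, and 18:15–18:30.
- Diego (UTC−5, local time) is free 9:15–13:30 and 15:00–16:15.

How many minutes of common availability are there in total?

45 minutes

Isla → UTC: 09:30–11:00, 14:00–14:45, 18:15–18:30.
Diego → UTC: 14:15–18:30, 20:00–21:15.
Isla ∩ Diego: 14:15–14:45, 18:15–18:30.
Total common minutes: 30 + 15 = 45.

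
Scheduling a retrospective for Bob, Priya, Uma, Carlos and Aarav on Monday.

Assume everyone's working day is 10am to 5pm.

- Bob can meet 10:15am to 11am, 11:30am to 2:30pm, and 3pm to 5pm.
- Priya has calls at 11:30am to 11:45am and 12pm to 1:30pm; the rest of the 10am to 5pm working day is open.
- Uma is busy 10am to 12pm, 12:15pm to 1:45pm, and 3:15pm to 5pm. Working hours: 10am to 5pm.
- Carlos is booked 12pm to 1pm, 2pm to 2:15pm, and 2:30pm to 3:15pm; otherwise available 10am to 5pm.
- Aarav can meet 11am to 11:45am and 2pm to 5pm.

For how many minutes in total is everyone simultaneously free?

15 minutes

Priya free within 10:00–17:00: 10:00–11:30, 11:45–12:00, 13:30–17:00.
Uma free within 10:00–17:00: 12:00–12:15, 13:45–15:15.
Carlos free within 10:00–17:00: 10:00–12:00, 13:00–14:00, 14:15–14:30, 15:15–17:00.
Bob ∩ Priya: 10:15–11:00, 11:45–12:00, 13:30–14:30, 15:00–17:00.
Bob ∩ Priya ∩ Uma: 13:45–14:30, 15:00–15:15.
Bob ∩ Priya ∩ Uma ∩ Carlos: 13:45–14:00, 14:15–14:30.
Bob ∩ Priya ∩ Uma ∩ Carlos ∩ Aarav: 14:15–14:30.
Total common minutes: 15.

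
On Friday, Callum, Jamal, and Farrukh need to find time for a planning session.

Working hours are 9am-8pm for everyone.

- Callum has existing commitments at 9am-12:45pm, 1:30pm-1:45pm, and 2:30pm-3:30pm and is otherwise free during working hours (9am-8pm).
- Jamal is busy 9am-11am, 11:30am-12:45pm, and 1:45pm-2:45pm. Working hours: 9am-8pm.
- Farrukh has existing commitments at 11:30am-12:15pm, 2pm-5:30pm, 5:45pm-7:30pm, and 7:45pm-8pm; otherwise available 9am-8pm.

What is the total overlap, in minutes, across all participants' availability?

Callum free within 09:00–20:00: 12:45–13:30, 13:45–14:30, 15:30–20:00.
Jamal free within 09:00–20:00: 11:00–11:30, 12:45–13:45, 14:45–20:00.
Farrukh free within 09:00–20:00: 09:00–11:30, 12:15–14:00, 17:30–17:45, 19:30–19:45.
Callum ∩ Jamal: 12:45–13:30, 15:30–20:00.
Callum ∩ Jamal ∩ Farrukh: 12:45–13:30, 17:30–17:45, 19:30–19:45.
Total common minutes: 45 + 15 + 15 = 75.

75 minutes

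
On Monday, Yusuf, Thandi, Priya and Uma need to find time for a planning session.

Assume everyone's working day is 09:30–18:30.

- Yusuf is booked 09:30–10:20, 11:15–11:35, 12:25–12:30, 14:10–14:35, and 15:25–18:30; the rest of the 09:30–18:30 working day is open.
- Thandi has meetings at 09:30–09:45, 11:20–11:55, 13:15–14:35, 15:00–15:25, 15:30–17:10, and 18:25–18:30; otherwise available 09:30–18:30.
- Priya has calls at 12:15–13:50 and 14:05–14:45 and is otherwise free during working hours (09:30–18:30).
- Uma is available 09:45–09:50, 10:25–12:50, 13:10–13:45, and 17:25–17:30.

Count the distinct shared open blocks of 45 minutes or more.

1

Yusuf free within 09:30–18:30: 10:20–11:15, 11:35–12:25, 12:30–14:10, 14:35–15:25.
Thandi free within 09:30–18:30: 09:45–11:20, 11:55–13:15, 14:35–15:00, 15:25–15:30, 17:10–18:25.
Priya free within 09:30–18:30: 09:30–12:15, 13:50–14:05, 14:45–18:30.
Yusuf ∩ Thandi: 10:20–11:15, 11:55–12:25, 12:30–13:15, 14:35–15:00.
Yusuf ∩ Thandi ∩ Priya: 10:20–11:15, 11:55–12:15, 14:45–15:00.
Yusuf ∩ Thandi ∩ Priya ∩ Uma: 10:25–11:15, 11:55–12:15.
Windows ≥ 45 min: 10:25–11:15.
That's 1 window.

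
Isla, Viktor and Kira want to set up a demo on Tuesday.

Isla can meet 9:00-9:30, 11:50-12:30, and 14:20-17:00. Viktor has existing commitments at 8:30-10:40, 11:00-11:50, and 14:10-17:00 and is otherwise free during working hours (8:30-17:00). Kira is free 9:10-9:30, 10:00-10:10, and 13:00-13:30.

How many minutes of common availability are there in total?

0 minutes

Viktor free within 08:30–17:00: 10:40–11:00, 11:50–14:10.
Isla ∩ Viktor: 11:50–12:30.
Isla ∩ Viktor ∩ Kira: (none).
Total common minutes: 0.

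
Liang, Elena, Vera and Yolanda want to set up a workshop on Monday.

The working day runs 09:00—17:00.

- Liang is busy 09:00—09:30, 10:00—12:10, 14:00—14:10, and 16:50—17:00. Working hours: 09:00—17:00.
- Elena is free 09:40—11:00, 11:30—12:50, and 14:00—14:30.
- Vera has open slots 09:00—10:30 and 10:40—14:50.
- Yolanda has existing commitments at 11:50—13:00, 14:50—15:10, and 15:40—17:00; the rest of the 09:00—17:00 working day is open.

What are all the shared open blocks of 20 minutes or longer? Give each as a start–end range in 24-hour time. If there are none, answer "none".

09:40–10:00, 14:10–14:30

Liang free within 09:00–17:00: 09:30–10:00, 12:10–14:00, 14:10–16:50.
Yolanda free within 09:00–17:00: 09:00–11:50, 13:00–14:50, 15:10–15:40.
Liang ∩ Elena: 09:40–10:00, 12:10–12:50, 14:10–14:30.
Liang ∩ Elena ∩ Vera: 09:40–10:00, 12:10–12:50, 14:10–14:30.
Liang ∩ Elena ∩ Vera ∩ Yolanda: 09:40–10:00, 14:10–14:30.
Windows ≥ 20 min: 09:40–10:00, 14:10–14:30.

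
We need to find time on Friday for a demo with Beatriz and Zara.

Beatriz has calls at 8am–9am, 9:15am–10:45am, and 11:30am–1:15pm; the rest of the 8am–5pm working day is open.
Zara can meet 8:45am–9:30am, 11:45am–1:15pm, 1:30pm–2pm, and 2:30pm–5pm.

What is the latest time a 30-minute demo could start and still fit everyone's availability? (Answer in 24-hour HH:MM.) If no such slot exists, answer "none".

16:30

Beatriz free within 08:00–17:00: 09:00–09:15, 10:45–11:30, 13:15–17:00.
Beatriz ∩ Zara: 09:00–09:15, 13:30–14:00, 14:30–17:00.
Windows ≥ 30 min: 13:30–14:00, 14:30–17:00.
Latest start in the last window 14:30–17:00 is 17:00 − 30 min = 16:30.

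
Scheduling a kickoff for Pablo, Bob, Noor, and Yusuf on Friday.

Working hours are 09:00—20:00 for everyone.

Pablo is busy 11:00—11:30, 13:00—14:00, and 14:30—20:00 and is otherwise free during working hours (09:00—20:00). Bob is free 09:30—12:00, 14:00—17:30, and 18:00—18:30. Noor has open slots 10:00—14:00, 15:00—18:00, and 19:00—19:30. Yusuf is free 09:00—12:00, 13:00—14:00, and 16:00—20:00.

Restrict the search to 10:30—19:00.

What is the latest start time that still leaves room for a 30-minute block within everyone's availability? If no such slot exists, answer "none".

11:30

Pablo free within 09:00–20:00: 09:00–11:00, 11:30–13:00, 14:00–14:30.
Pablo ∩ Bob: 09:30–11:00, 11:30–12:00, 14:00–14:30.
Pablo ∩ Bob ∩ Noor: 10:00–11:00, 11:30–12:00.
Pablo ∩ Bob ∩ Noor ∩ Yusuf: 10:00–11:00, 11:30–12:00.
Restricted to 10:30–19:00: 10:30–11:00, 11:30–12:00.
Windows ≥ 30 min: 10:30–11:00, 11:30–12:00.
Latest start in the last window 11:30–12:00 is 12:00 − 30 min = 11:30.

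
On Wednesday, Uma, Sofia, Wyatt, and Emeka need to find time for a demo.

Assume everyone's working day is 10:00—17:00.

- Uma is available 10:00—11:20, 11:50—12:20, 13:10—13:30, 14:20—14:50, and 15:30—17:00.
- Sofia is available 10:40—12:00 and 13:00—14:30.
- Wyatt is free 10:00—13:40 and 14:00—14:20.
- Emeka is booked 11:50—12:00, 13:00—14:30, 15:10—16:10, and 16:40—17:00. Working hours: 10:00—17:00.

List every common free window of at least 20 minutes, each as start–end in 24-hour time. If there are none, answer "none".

Emeka free within 10:00–17:00: 10:00–11:50, 12:00–13:00, 14:30–15:10, 16:10–16:40.
Uma ∩ Sofia: 10:40–11:20, 11:50–12:00, 13:10–13:30, 14:20–14:30.
Uma ∩ Sofia ∩ Wyatt: 10:40–11:20, 11:50–12:00, 13:10–13:30.
Uma ∩ Sofia ∩ Wyatt ∩ Emeka: 10:40–11:20.
Windows ≥ 20 min: 10:40–11:20.

10:40–11:20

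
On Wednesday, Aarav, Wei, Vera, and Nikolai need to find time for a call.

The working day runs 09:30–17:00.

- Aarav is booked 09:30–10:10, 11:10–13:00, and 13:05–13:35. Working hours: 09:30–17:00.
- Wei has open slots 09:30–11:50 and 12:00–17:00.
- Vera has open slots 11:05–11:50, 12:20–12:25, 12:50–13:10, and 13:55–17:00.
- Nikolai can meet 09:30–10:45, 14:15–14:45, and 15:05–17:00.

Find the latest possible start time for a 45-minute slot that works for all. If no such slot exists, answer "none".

Aarav free within 09:30–17:00: 10:10–11:10, 13:00–13:05, 13:35–17:00.
Aarav ∩ Wei: 10:10–11:10, 13:00–13:05, 13:35–17:00.
Aarav ∩ Wei ∩ Vera: 11:05–11:10, 13:00–13:05, 13:55–17:00.
Aarav ∩ Wei ∩ Vera ∩ Nikolai: 14:15–14:45, 15:05–17:00.
Windows ≥ 45 min: 15:05–17:00.
Latest start in the last window 15:05–17:00 is 17:00 − 45 min = 16:15.

16:15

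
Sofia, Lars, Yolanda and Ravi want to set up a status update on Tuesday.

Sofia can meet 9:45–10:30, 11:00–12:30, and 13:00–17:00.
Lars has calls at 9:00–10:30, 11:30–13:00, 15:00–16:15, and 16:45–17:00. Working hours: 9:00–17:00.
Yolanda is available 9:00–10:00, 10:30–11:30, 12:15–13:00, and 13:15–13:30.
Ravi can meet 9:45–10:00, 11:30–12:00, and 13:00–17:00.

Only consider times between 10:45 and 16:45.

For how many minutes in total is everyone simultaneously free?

15 minutes

Lars free within 09:00–17:00: 10:30–11:30, 13:00–15:00, 16:15–16:45.
Sofia ∩ Lars: 11:00–11:30, 13:00–15:00, 16:15–16:45.
Sofia ∩ Lars ∩ Yolanda: 11:00–11:30, 13:15–13:30.
Sofia ∩ Lars ∩ Yolanda ∩ Ravi: 13:15–13:30.
Restricted to 10:45–16:45: 13:15–13:30.
Total common minutes: 15.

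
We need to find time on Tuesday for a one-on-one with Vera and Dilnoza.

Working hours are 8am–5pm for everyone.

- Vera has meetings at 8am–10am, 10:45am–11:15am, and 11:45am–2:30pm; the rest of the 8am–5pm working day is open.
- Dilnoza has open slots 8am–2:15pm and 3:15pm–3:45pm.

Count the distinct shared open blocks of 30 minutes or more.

3

Vera free within 08:00–17:00: 10:00–10:45, 11:15–11:45, 14:30–17:00.
Vera ∩ Dilnoza: 10:00–10:45, 11:15–11:45, 15:15–15:45.
Windows ≥ 30 min: 10:00–10:45, 11:15–11:45, 15:15–15:45.
That's 3 windows.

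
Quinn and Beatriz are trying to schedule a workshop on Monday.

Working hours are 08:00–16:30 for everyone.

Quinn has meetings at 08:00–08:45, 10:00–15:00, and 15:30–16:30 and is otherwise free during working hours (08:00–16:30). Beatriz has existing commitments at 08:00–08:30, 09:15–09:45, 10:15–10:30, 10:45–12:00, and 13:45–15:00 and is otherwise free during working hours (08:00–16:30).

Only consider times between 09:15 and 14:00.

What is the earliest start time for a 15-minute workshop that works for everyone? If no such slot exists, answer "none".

Quinn free within 08:00–16:30: 08:45–10:00, 15:00–15:30.
Beatriz free within 08:00–16:30: 08:30–09:15, 09:45–10:15, 10:30–10:45, 12:00–13:45, 15:00–16:30.
Quinn ∩ Beatriz: 08:45–09:15, 09:45–10:00, 15:00–15:30.
Restricted to 09:15–14:00: 09:45–10:00.
Windows ≥ 15 min: 09:45–10:00.
Earliest such window starts at 09:45.

09:45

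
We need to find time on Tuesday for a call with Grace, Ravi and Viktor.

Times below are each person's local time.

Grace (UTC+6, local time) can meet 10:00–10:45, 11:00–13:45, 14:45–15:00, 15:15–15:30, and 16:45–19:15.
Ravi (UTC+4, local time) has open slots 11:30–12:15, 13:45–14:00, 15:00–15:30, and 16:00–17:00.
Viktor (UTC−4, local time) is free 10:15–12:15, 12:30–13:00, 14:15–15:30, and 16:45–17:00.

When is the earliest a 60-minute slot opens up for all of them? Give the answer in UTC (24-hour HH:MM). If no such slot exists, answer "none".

Grace → UTC: 04:00–04:45, 05:00–07:45, 08:45–09:00, 09:15–09:30, 10:45–13:15.
Ravi → UTC: 07:30–08:15, 09:45–10:00, 11:00–11:30, 12:00–13:00.
Viktor → UTC: 14:15–16:15, 16:30–17:00, 18:15–19:30, 20:45–21:00.
Grace ∩ Ravi: 07:30–07:45, 11:00–11:30, 12:00–13:00.
Grace ∩ Ravi ∩ Viktor: (none).
Windows ≥ 60 min: (none).

none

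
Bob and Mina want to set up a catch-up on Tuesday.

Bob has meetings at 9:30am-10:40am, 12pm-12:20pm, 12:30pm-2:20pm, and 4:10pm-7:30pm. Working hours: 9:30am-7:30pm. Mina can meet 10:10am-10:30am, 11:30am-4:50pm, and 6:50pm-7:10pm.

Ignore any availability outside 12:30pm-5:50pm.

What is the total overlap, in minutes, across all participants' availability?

Bob free within 09:30–19:30: 10:40–12:00, 12:20–12:30, 14:20–16:10.
Bob ∩ Mina: 11:30–12:00, 12:20–12:30, 14:20–16:10.
Restricted to 12:30–17:50: 14:20–16:10.
Total common minutes: 110.

110 minutes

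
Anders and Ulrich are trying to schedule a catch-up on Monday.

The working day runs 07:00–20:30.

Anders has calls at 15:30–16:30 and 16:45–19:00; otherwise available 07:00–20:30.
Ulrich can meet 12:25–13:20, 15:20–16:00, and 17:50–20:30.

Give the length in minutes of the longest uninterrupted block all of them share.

90 minutes

Anders free within 07:00–20:30: 07:00–15:30, 16:30–16:45, 19:00–20:30.
Anders ∩ Ulrich: 12:25–13:20, 15:20–15:30, 19:00–20:30.
Common window lengths: 55, 10, 90 min; longest is 90.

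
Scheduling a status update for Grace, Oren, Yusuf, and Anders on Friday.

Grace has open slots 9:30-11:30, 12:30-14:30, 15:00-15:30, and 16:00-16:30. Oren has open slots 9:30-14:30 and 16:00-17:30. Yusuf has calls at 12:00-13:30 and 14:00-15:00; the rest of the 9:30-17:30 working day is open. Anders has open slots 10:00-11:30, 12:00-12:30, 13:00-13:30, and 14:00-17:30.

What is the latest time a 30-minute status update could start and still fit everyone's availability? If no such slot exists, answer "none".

Yusuf free within 09:30–17:30: 09:30–12:00, 13:30–14:00, 15:00–17:30.
Grace ∩ Oren: 09:30–11:30, 12:30–14:30, 16:00–16:30.
Grace ∩ Oren ∩ Yusuf: 09:30–11:30, 13:30–14:00, 16:00–16:30.
Grace ∩ Oren ∩ Yusuf ∩ Anders: 10:00–11:30, 16:00–16:30.
Windows ≥ 30 min: 10:00–11:30, 16:00–16:30.
Latest start in the last window 16:00–16:30 is 16:30 − 30 min = 16:00.

16:00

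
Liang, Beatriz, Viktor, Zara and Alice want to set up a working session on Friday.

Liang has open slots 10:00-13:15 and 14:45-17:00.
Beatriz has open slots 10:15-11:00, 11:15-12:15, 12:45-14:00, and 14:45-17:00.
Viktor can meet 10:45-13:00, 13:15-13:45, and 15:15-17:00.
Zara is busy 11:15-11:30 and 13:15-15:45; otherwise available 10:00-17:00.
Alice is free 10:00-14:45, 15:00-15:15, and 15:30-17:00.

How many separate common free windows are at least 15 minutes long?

4

Zara free within 10:00–17:00: 10:00–11:15, 11:30–13:15, 15:45–17:00.
Liang ∩ Beatriz: 10:15–11:00, 11:15–12:15, 12:45–13:15, 14:45–17:00.
Liang ∩ Beatriz ∩ Viktor: 10:45–11:00, 11:15–12:15, 12:45–13:00, 15:15–17:00.
Liang ∩ Beatriz ∩ Viktor ∩ Zara: 10:45–11:00, 11:30–12:15, 12:45–13:00, 15:45–17:00.
Liang ∩ Beatriz ∩ Viktor ∩ Zara ∩ Alice: 10:45–11:00, 11:30–12:15, 12:45–13:00, 15:45–17:00.
Windows ≥ 15 min: 10:45–11:00, 11:30–12:15, 12:45–13:00, 15:45–17:00.
That's 4 windows.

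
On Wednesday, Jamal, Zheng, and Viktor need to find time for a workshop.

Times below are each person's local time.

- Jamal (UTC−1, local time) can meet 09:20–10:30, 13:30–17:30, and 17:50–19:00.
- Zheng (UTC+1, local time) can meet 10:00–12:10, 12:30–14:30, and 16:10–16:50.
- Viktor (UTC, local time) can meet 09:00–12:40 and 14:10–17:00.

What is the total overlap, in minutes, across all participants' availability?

Jamal → UTC: 10:20–11:30, 14:30–18:30, 18:50–20:00.
Zheng → UTC: 09:00–11:10, 11:30–13:30, 15:10–15:50.
Viktor → UTC: 09:00–12:40, 14:10–17:00.
Jamal ∩ Zheng: 10:20–11:10, 15:10–15:50.
Jamal ∩ Zheng ∩ Viktor: 10:20–11:10, 15:10–15:50.
Total common minutes: 50 + 40 = 90.

90 minutes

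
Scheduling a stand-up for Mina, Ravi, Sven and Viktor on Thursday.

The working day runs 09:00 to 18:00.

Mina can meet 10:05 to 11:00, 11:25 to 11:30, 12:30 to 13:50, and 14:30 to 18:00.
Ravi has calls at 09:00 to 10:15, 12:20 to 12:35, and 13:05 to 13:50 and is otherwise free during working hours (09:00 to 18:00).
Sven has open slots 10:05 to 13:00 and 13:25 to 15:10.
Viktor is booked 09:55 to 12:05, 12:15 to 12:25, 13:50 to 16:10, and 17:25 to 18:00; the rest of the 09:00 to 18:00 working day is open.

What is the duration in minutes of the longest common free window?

Ravi free within 09:00–18:00: 10:15–12:20, 12:35–13:05, 13:50–18:00.
Viktor free within 09:00–18:00: 09:00–09:55, 12:05–12:15, 12:25–13:50, 16:10–17:25.
Mina ∩ Ravi: 10:15–11:00, 11:25–11:30, 12:35–13:05, 14:30–18:00.
Mina ∩ Ravi ∩ Sven: 10:15–11:00, 11:25–11:30, 12:35–13:00, 14:30–15:10.
Mina ∩ Ravi ∩ Sven ∩ Viktor: 12:35–13:00.
Single common window of 25 minutes.

25 minutes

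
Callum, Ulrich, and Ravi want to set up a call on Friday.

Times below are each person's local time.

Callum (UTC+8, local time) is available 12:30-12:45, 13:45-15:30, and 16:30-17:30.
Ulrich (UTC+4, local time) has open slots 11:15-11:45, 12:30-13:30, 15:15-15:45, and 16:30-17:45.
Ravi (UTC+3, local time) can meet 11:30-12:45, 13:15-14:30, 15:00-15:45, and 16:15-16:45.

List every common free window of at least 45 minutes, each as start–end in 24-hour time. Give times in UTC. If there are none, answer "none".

Callum → UTC: 04:30–04:45, 05:45–07:30, 08:30–09:30.
Ulrich → UTC: 07:15–07:45, 08:30–09:30, 11:15–11:45, 12:30–13:45.
Ravi → UTC: 08:30–09:45, 10:15–11:30, 12:00–12:45, 13:15–13:45.
Callum ∩ Ulrich: 07:15–07:30, 08:30–09:30.
Callum ∩ Ulrich ∩ Ravi: 08:30–09:30.
Windows ≥ 45 min: 08:30–09:30.

08:30–09:30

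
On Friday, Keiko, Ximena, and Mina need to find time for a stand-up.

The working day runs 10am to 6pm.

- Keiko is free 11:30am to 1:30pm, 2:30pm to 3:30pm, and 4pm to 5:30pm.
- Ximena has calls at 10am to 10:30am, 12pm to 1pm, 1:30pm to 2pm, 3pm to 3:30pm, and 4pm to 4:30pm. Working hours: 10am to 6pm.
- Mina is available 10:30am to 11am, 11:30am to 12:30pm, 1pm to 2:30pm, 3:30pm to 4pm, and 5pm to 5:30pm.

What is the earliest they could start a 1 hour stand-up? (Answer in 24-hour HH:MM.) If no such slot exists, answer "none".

none

Ximena free within 10:00–18:00: 10:30–12:00, 13:00–13:30, 14:00–15:00, 15:30–16:00, 16:30–18:00.
Keiko ∩ Ximena: 11:30–12:00, 13:00–13:30, 14:30–15:00, 16:30–17:30.
Keiko ∩ Ximena ∩ Mina: 11:30–12:00, 13:00–13:30, 17:00–17:30.
Windows ≥ 60 min: (none).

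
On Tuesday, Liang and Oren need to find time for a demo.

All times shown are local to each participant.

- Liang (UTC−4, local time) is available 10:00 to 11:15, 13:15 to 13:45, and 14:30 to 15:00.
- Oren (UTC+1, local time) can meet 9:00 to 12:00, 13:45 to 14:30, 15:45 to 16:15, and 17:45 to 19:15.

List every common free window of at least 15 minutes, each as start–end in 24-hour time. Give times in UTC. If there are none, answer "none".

14:45–15:15, 17:15–17:45

Liang → UTC: 14:00–15:15, 17:15–17:45, 18:30–19:00.
Oren → UTC: 08:00–11:00, 12:45–13:30, 14:45–15:15, 16:45–18:15.
Liang ∩ Oren: 14:45–15:15, 17:15–17:45.
Windows ≥ 15 min: 14:45–15:15, 17:15–17:45.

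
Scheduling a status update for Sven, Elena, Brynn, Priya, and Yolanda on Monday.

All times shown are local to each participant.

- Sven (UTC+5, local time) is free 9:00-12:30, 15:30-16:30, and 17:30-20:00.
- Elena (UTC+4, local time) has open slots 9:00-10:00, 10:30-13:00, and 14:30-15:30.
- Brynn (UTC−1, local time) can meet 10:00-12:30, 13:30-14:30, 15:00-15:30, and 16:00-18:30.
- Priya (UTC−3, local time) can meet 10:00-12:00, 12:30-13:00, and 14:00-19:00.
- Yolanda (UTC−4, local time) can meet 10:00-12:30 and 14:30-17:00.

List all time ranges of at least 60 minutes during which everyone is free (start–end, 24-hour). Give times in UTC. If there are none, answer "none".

none

Sven → UTC: 04:00–07:30, 10:30–11:30, 12:30–15:00.
Elena → UTC: 05:00–06:00, 06:30–09:00, 10:30–11:30.
Brynn → UTC: 11:00–13:30, 14:30–15:30, 16:00–16:30, 17:00–19:30.
Priya → UTC: 13:00–15:00, 15:30–16:00, 17:00–22:00.
Yolanda → UTC: 14:00–16:30, 18:30–21:00.
Sven ∩ Elena: 05:00–06:00, 06:30–07:30, 10:30–11:30.
Sven ∩ Elena ∩ Brynn: 11:00–11:30.
Sven ∩ Elena ∩ Brynn ∩ Priya: (none).
Sven ∩ Elena ∩ Brynn ∩ Priya ∩ Yolanda: (none).
Windows ≥ 60 min: (none).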